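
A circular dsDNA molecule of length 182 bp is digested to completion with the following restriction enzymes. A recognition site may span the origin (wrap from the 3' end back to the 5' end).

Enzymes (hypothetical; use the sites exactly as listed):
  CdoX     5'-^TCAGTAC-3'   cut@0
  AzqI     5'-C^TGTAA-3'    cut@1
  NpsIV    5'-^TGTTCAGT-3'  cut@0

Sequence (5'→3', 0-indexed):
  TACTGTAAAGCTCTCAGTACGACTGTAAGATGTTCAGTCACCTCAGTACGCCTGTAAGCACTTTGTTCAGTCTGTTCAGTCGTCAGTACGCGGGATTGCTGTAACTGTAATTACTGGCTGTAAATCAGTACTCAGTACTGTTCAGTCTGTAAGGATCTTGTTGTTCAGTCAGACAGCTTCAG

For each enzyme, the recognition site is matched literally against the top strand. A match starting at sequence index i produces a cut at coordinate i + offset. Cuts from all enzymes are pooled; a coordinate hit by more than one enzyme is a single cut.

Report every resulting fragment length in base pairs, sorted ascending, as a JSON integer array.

[6,6,7,7,7,7,9,9,10,10,10,10,11,12,13,14,17,17]

Site scan:
  CdoX TCAGTAC/0: at [13, 42, 82, 124, 131, 178] ⇒ [13, 42, 82, 124, 131, 178]
  AzqI CTGTAA/1: at [2, 22, 51, 98, 104, 117, 146] ⇒ [3, 23, 52, 99, 105, 118, 147]
  NpsIV TGTTCAGT/0: at [30, 63, 72, 138, 161] ⇒ [30, 63, 72, 138, 161]

Pooled cuts: [3, 13, 23, 30, 42, 52, 63, 72, 82, 99, 105, 118, 124, 131, 138, 147, 161, 178]

Fragments:
  3→13: 10 bp
  13→23: 10 bp
  23→30: 7 bp
  30→42: 12 bp
  42→52: 10 bp
  52→63: 11 bp
  63→72: 9 bp
  72→82: 10 bp
  82→99: 17 bp
  99→105: 6 bp
  105→118: 13 bp
  118→124: 6 bp
  124→131: 7 bp
  131→138: 7 bp
  138→147: 9 bp
  147→161: 14 bp
  161→178: 17 bp
  178→3 (wrap): 182-178+3 = 7 bp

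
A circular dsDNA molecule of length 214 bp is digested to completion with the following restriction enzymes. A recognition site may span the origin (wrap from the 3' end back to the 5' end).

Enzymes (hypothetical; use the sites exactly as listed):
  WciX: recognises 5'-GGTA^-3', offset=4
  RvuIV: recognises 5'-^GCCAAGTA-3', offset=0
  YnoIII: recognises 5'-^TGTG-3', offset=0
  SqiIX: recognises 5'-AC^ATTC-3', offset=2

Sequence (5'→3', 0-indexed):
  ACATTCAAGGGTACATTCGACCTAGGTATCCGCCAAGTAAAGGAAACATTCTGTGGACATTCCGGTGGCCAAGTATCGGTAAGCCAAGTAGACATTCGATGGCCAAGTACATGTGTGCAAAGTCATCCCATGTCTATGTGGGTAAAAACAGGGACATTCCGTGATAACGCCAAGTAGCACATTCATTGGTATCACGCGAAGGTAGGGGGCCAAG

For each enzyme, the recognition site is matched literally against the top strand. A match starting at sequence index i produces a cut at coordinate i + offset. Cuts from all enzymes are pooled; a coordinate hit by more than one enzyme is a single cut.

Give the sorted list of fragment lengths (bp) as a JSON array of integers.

[1,1,2,3,4,7,8,8,9,10,11,11,11,11,12,12,13,13,14,14,16,23]

Scan for sites:
  WciX (GGTA, off=4): starts [9, 24, 77, 140, 187, 200] → cuts [13, 28, 81, 144, 191, 204]
  RvuIV (GCCAAGTA, off=0): starts [31, 67, 82, 101, 168] → cuts [31, 67, 82, 101, 168]
  YnoIII (TGTG, off=0): starts [51, 111, 113, 136] → cuts [51, 111, 113, 136]
  SqiIX (ACATTC, off=2): starts [0, 12, 45, 56, 91, 153, 178] → cuts [2, 14, 47, 58, 93, 155, 180]

Pooled cuts: [2, 13, 14, 28, 31, 47, 51, 58, 67, 81, 82, 93, 101, 111, 113, 136, 144, 155, 168, 180, 191, 204]

Fragments:
  2→13: 11 bp
  13→14: 1 bp
  14→28: 14 bp
  28→31: 3 bp
  31→47: 16 bp
  47→51: 4 bp
  51→58: 7 bp
  58→67: 9 bp
  67→81: 14 bp
  81→82: 1 bp
  82→93: 11 bp
  93→101: 8 bp
  101→111: 10 bp
  111→113: 2 bp
  113→136: 23 bp
  136→144: 8 bp
  144→155: 11 bp
  155→168: 13 bp
  168→180: 12 bp
  180→191: 11 bp
  191→204: 13 bp
  204→2 (wrap): 214-204+2 = 12 bp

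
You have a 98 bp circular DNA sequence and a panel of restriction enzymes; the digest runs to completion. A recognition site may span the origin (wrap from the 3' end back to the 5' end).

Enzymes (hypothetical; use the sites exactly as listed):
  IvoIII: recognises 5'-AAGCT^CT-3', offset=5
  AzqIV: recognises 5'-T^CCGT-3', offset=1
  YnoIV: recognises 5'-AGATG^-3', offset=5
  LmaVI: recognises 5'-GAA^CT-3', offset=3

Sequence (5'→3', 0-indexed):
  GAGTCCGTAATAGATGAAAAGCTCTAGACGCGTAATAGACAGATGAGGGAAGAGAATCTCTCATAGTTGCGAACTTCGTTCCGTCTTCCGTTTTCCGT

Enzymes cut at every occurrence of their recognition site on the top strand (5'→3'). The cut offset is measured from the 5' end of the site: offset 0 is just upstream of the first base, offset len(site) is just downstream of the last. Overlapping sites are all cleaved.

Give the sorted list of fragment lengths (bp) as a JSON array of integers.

[7,7,7,7,8,12,22,28]

Site scan:
  IvoIII (AAGCTCT, off=5): starts [18] → cuts [23]
  AzqIV (TCCGT, off=1): starts [3, 79, 86, 93] → cuts [4, 80, 87, 94]
  YnoIV (AGATG, off=5): starts [11, 40] → cuts [16, 45]
  LmaVI (GAACT, off=3): starts [70] → cuts [73]

All cut coordinates (distinct, sorted): [4, 16, 23, 45, 73, 80, 87, 94]

Fragment lengths:
  4→16: 12 bp
  16→23: 7 bp
  23→45: 22 bp
  45→73: 28 bp
  73→80: 7 bp
  80→87: 7 bp
  87→94: 7 bp
  94→4 (wrap): 98-94+4 = 8 bp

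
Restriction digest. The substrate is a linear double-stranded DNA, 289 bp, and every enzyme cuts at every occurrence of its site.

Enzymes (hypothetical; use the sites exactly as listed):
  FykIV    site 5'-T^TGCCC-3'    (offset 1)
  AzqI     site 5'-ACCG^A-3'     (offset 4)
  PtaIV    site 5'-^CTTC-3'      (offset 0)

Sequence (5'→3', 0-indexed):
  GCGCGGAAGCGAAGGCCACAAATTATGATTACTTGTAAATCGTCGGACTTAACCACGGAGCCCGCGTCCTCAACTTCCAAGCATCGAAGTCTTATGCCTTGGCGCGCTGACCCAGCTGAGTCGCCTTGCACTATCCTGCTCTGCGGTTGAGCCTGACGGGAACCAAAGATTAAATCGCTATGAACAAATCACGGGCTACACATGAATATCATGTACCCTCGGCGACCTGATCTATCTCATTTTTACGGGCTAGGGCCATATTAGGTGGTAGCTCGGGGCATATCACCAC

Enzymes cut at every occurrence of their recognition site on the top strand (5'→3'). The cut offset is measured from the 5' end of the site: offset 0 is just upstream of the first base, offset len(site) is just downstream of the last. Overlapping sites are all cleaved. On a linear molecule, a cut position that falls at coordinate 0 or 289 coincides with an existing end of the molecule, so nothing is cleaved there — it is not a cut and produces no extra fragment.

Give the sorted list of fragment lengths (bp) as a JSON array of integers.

Scan for sites:
  FykIV (TTGCCC, off=1): no sites
  AzqI (ACCGA, off=4): no sites
  PtaIV (CTTC, off=0): starts [73] → cuts [73]

All cut coordinates (distinct, sorted): [73]

Fragment lengths:
  [0,73): 73 bp
  [73,289): 216 bp

[73,216]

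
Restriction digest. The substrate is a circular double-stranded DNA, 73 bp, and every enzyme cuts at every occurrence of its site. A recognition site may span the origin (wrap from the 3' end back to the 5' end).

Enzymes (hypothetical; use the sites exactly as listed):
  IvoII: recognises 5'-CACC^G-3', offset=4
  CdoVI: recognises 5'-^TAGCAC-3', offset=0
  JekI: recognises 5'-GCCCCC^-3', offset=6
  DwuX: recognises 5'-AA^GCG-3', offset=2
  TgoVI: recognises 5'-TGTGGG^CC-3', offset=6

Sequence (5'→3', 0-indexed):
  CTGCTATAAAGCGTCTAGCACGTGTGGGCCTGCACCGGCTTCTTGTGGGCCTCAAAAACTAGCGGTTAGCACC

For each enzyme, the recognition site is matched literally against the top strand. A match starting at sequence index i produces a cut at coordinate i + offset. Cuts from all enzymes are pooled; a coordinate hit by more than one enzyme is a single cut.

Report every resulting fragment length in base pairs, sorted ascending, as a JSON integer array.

Site scan:
  IvoII CACCG/4: at [32] ⇒ [36]
  CdoVI TAGCAC/0: at [15, 66] ⇒ [15, 66]
  JekI (GCCCCC, off=6): no sites
  DwuX AAGCG/2: at [8] ⇒ [10]
  TgoVI TGTGGGCC/6: at [22, 43] ⇒ [28, 49]

All cut coordinates (distinct, sorted): [10, 15, 28, 36, 49, 66]

Fragments:
  10→15: 5 bp
  15→28: 13 bp
  28→36: 8 bp
  36→49: 13 bp
  49→66: 17 bp
  66→10 (wrap): 73-66+10 = 17 bp

[5,8,13,13,17,17]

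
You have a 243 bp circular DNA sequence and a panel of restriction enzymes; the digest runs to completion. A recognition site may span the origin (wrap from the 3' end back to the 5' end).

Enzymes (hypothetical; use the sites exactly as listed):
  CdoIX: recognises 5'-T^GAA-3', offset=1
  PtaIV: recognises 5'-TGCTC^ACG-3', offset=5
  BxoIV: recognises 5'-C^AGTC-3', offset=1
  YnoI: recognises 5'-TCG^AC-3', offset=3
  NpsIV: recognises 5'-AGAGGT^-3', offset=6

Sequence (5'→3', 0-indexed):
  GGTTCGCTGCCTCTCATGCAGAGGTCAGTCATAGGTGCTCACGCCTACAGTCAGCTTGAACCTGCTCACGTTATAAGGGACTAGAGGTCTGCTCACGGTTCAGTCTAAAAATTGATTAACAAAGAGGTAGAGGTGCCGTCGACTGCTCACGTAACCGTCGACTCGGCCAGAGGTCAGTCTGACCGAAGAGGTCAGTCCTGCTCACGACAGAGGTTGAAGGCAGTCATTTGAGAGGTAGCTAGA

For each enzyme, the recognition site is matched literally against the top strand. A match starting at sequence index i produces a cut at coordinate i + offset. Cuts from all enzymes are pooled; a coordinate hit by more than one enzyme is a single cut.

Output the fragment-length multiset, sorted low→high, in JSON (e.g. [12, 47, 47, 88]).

Per-enzyme occurrences:
  CdoIX (TGAA, off=1): starts [56, 214] → cuts [57, 215]
  PtaIV (TGCTCACG, off=5): starts [35, 62, 89, 143, 198] → cuts [40, 67, 94, 148, 203]
  BxoIV (CAGTC, off=1): starts [25, 47, 100, 174, 192, 220] → cuts [26, 48, 101, 175, 193, 221]
  YnoI (TCGAC, off=3): starts [138, 157] → cuts [141, 160]
  NpsIV (AGAGGT, off=6): starts [19, 82, 122, 128, 168, 186, 208, 230, 240] → cuts [3, 25, 88, 128, 134, 174, 192, 214, 236]

Pooled cuts: [3, 25, 26, 40, 48, 57, 67, 88, 94, 101, 128, 134, 141, 148, 160, 174, 175, 192, 193, 203, 214, 215, 221, 236]

Fragments:
  3→25: 22 bp
  25→26: 1 bp
  26→40: 14 bp
  40→48: 8 bp
  48→57: 9 bp
  57→67: 10 bp
  67→88: 21 bp
  88→94: 6 bp
  94→101: 7 bp
  101→128: 27 bp
  128→134: 6 bp
  134→141: 7 bp
  141→148: 7 bp
  148→160: 12 bp
  160→174: 14 bp
  174→175: 1 bp
  175→192: 17 bp
  192→193: 1 bp
  193→203: 10 bp
  203→214: 11 bp
  214→215: 1 bp
  215→221: 6 bp
  221→236: 15 bp
  236→3 (wrap): 243-236+3 = 10 bp

[1,1,1,1,6,6,6,7,7,7,8,9,10,10,10,11,12,14,14,15,17,21,22,27]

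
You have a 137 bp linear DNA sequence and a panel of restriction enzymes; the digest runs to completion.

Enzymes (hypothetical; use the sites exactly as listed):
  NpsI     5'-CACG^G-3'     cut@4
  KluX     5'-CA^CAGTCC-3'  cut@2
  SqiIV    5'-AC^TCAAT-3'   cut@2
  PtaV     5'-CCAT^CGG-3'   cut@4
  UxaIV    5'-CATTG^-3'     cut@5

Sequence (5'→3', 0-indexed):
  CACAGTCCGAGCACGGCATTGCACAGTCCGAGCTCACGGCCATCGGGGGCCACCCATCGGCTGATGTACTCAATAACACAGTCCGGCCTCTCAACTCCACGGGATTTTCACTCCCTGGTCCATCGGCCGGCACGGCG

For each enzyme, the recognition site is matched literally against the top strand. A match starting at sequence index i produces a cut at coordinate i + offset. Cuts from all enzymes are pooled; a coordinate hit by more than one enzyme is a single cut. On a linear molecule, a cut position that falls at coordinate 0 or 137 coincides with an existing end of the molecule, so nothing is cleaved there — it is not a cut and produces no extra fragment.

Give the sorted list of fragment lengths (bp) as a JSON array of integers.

[2,2,3,5,6,9,11,12,13,14,15,22,23]

Per-enzyme occurrences:
  NpsI (CACGG, off=4): starts [11, 34, 97, 130] → cuts [15, 38, 101, 134]
  KluX (CACAGTCC, off=2): starts [0, 21, 76] → cuts [2, 23, 78]
  SqiIV (ACTCAAT, off=2): starts [67] → cuts [69]
  PtaV (CCATCGG, off=4): starts [39, 53, 119] → cuts [43, 57, 123]
  UxaIV (CATTG, off=5): starts [16] → cuts [21]

Pooled cuts: [2, 15, 21, 23, 38, 43, 57, 69, 78, 101, 123, 134]

Fragment lengths:
  [0,2): 2 bp
  [2,15): 13 bp
  [15,21): 6 bp
  [21,23): 2 bp
  [23,38): 15 bp
  [38,43): 5 bp
  [43,57): 14 bp
  [57,69): 12 bp
  [69,78): 9 bp
  [78,101): 23 bp
  [101,123): 22 bp
  [123,134): 11 bp
  [134,137): 3 bp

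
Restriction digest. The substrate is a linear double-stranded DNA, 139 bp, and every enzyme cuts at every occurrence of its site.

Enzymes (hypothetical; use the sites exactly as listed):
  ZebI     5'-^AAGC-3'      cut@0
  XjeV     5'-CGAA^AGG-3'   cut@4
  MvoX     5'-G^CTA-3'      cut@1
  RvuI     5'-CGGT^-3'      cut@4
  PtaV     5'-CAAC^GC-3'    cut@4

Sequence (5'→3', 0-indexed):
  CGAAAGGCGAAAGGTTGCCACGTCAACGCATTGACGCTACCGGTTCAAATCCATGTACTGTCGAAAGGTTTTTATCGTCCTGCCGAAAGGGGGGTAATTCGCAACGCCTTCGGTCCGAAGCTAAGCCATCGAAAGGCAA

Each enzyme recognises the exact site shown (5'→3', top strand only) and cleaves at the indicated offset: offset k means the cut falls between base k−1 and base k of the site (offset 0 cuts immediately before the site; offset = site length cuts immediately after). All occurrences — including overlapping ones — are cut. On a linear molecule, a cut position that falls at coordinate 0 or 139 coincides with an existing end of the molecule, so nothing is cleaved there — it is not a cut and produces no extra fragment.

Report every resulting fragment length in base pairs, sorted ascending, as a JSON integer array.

[2,3,3,4,6,7,8,9,9,11,16,18,21,22]

Scan for sites:
  ZebI AAGC/0: at [117, 122] ⇒ [117, 122]
  XjeV CGAAAGG/4: at [0, 7, 61, 83, 129] ⇒ [4, 11, 65, 87, 133]
  MvoX GCTA/1: at [35, 119] ⇒ [36, 120]
  RvuI CGGT/4: at [40, 110] ⇒ [44, 114]
  PtaV CAACGC/4: at [23, 101] ⇒ [27, 105]

All cut coordinates (distinct, sorted): [4, 11, 27, 36, 44, 65, 87, 105, 114, 117, 120, 122, 133]

Fragment lengths:
  [0,4): 4 bp
  [4,11): 7 bp
  [11,27): 16 bp
  [27,36): 9 bp
  [36,44): 8 bp
  [44,65): 21 bp
  [65,87): 22 bp
  [87,105): 18 bp
  [105,114): 9 bp
  [114,117): 3 bp
  [117,120): 3 bp
  [120,122): 2 bp
  [122,133): 11 bp
  [133,139): 6 bp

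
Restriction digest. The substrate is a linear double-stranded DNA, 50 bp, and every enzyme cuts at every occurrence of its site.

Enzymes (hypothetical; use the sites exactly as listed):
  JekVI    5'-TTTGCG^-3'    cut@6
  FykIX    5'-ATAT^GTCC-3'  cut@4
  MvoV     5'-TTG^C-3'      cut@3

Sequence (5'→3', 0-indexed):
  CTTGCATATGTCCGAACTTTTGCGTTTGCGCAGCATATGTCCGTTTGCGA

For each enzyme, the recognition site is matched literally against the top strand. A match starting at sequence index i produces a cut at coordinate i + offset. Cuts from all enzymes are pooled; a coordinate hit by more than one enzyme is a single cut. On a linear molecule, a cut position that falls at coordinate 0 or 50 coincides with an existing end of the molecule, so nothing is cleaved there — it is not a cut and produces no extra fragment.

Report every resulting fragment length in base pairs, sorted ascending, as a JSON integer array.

Site scan:
  JekVI (TTTGCG, off=6): starts [18, 24, 43] → cuts [24, 30, 49]
  FykIX (ATATGTCC, off=4): starts [5, 34] → cuts [9, 38]
  MvoV (TTGC, off=3): starts [1, 19, 25, 44] → cuts [4, 22, 28, 47]

Pooled cuts: [4, 9, 22, 24, 28, 30, 38, 47, 49]

Fragment lengths:
  [0,4): 4 bp
  [4,9): 5 bp
  [9,22): 13 bp
  [22,24): 2 bp
  [24,28): 4 bp
  [28,30): 2 bp
  [30,38): 8 bp
  [38,47): 9 bp
  [47,49): 2 bp
  [49,50): 1 bp

[1,2,2,2,4,4,5,8,9,13]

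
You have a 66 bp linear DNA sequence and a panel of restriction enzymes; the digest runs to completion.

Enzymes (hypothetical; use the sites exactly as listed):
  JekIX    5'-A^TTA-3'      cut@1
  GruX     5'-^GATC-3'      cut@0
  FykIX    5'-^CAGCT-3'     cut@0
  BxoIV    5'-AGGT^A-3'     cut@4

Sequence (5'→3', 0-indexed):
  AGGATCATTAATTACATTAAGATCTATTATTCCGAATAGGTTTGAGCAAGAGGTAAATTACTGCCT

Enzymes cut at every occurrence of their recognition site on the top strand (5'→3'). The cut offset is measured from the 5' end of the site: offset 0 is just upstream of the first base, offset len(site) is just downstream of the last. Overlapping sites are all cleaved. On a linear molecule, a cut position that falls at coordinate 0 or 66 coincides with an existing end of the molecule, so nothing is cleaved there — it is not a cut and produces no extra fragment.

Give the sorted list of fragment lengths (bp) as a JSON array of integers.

Per-enzyme occurrences:
  JekIX ATTA/1: at [6, 10, 15, 25, 56] ⇒ [7, 11, 16, 26, 57]
  GruX GATC/0: at [2, 20] ⇒ [2, 20]
  FykIX (CAGCT, off=0): no sites
  BxoIV AGGTA/4: at [50] ⇒ [54]

All cut coordinates (distinct, sorted): [2, 7, 11, 16, 20, 26, 54, 57]

Fragments:
  [0,2): 2 bp
  [2,7): 5 bp
  [7,11): 4 bp
  [11,16): 5 bp
  [16,20): 4 bp
  [20,26): 6 bp
  [26,54): 28 bp
  [54,57): 3 bp
  [57,66): 9 bp

[2,3,4,4,5,5,6,9,28]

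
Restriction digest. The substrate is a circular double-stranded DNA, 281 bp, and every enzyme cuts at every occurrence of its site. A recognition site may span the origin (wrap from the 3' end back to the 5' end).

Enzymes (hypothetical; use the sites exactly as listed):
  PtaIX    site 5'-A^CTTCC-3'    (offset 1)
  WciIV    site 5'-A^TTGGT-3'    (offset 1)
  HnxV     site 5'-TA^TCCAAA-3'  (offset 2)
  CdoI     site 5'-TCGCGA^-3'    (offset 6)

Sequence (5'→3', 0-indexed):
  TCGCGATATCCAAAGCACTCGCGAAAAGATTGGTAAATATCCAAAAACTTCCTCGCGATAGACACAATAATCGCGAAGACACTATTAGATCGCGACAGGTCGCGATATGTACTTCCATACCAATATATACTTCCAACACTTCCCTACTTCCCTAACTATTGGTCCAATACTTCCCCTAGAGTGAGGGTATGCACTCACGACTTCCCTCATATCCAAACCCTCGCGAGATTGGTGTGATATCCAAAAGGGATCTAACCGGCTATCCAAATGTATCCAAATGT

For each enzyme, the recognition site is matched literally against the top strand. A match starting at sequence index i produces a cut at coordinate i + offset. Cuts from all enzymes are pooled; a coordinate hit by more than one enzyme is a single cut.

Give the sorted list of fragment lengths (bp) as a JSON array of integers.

[2,2,5,6,8,8,9,10,10,10,11,11,11,11,12,15,15,16,18,18,19,23,31]

Site scan:
  PtaIX (ACTTCC, off=1): starts [46, 110, 128, 137, 145, 168, 199] → cuts [47, 111, 129, 138, 146, 169, 200]
  WciIV (ATTGGT, off=1): starts [28, 157, 227] → cuts [29, 158, 228]
  HnxV (TATCCAAA, off=2): starts [6, 37, 209, 237, 260, 270] → cuts [8, 39, 211, 239, 262, 272]
  CdoI (TCGCGA, off=6): starts [0, 18, 52, 70, 89, 99, 220] → cuts [6, 24, 58, 76, 95, 105, 226]

All cut coordinates (distinct, sorted): [6, 8, 24, 29, 39, 47, 58, 76, 95, 105, 111, 129, 138, 146, 158, 169, 200, 211, 226, 228, 239, 262, 272]

Fragment lengths:
  6→8: 2 bp
  8→24: 16 bp
  24→29: 5 bp
  29→39: 10 bp
  39→47: 8 bp
  47→58: 11 bp
  58→76: 18 bp
  76→95: 19 bp
  95→105: 10 bp
  105→111: 6 bp
  111→129: 18 bp
  129→138: 9 bp
  138→146: 8 bp
  146→158: 12 bp
  158→169: 11 bp
  169→200: 31 bp
  200→211: 11 bp
  211→226: 15 bp
  226→228: 2 bp
  228→239: 11 bp
  239→262: 23 bp
  262→272: 10 bp
  272→6 (wrap): 281-272+6 = 15 bp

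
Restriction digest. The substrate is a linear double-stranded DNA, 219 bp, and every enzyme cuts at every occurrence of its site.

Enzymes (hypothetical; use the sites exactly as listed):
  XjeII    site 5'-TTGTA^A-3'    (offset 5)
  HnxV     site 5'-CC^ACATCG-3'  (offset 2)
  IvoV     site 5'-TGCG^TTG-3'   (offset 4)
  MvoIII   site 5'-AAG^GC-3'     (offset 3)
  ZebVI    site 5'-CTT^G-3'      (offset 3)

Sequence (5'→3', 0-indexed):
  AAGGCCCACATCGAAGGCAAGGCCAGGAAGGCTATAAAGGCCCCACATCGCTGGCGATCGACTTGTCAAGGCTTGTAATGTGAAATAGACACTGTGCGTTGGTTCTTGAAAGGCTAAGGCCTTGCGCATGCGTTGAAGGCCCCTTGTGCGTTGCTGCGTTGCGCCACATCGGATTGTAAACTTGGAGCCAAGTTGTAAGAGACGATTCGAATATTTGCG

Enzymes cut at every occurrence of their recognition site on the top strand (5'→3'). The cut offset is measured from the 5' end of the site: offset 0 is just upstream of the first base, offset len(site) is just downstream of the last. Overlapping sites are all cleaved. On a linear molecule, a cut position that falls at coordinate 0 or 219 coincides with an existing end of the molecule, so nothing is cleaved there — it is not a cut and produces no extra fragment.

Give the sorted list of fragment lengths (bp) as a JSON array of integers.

Scan for sites:
  XjeII TTGTAA/5: at [72, 173, 192] ⇒ [77, 178, 197]
  HnxV CCACATCG/2: at [5, 42, 163] ⇒ [7, 44, 165]
  IvoV TGCGTTG/4: at [94, 128, 146, 154] ⇒ [98, 132, 150, 158]
  MvoIII AAGGC/3: at [0, 13, 18, 27, 36, 67, 109, 115, 135] ⇒ [3, 16, 21, 30, 39, 70, 112, 118, 138]
  ZebVI CTTG/3: at [61, 71, 104, 120, 142, 180] ⇒ [64, 74, 107, 123, 145, 183]

All cut coordinates (distinct, sorted): [3, 7, 16, 21, 30, 39, 44, 64, 70, 74, 77, 98, 107, 112, 118, 123, 132, 138, 145, 150, 158, 165, 178, 183, 197]

Fragments:
  [0,3): 3 bp
  [3,7): 4 bp
  [7,16): 9 bp
  [16,21): 5 bp
  [21,30): 9 bp
  [30,39): 9 bp
  [39,44): 5 bp
  [44,64): 20 bp
  [64,70): 6 bp
  [70,74): 4 bp
  [74,77): 3 bp
  [77,98): 21 bp
  [98,107): 9 bp
  [107,112): 5 bp
  [112,118): 6 bp
  [118,123): 5 bp
  [123,132): 9 bp
  [132,138): 6 bp
  [138,145): 7 bp
  [145,150): 5 bp
  [150,158): 8 bp
  [158,165): 7 bp
  [165,178): 13 bp
  [178,183): 5 bp
  [183,197): 14 bp
  [197,219): 22 bp

[3,3,4,4,5,5,5,5,5,5,6,6,6,7,7,8,9,9,9,9,9,13,14,20,21,22]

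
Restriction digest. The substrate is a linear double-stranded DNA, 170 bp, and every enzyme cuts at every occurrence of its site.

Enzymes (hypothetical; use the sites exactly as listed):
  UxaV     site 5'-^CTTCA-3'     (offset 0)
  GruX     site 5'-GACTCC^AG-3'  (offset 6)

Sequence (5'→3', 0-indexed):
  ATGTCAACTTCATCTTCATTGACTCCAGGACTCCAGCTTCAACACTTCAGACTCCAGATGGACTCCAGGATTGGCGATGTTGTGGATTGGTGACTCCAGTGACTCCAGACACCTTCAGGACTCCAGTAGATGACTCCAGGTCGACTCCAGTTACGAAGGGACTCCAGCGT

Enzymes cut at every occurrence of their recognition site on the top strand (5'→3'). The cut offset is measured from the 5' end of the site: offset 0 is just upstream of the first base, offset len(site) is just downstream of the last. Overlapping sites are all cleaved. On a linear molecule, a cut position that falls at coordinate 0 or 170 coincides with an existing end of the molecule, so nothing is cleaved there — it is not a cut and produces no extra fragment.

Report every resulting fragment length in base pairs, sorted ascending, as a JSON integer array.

Site scan:
  UxaV (CTTCA, off=0): starts [7, 13, 36, 44, 112] → cuts [7, 13, 36, 44, 112]
  GruX (GACTCCAG, off=6): starts [20, 28, 49, 60, 91, 100, 118, 131, 142, 159] → cuts [26, 34, 55, 66, 97, 106, 124, 137, 148, 165]

All cut coordinates (distinct, sorted): [7, 13, 26, 34, 36, 44, 55, 66, 97, 106, 112, 124, 137, 148, 165]

Fragments:
  [0,7): 7 bp
  [7,13): 6 bp
  [13,26): 13 bp
  [26,34): 8 bp
  [34,36): 2 bp
  [36,44): 8 bp
  [44,55): 11 bp
  [55,66): 11 bp
  [66,97): 31 bp
  [97,106): 9 bp
  [106,112): 6 bp
  [112,124): 12 bp
  [124,137): 13 bp
  [137,148): 11 bp
  [148,165): 17 bp
  [165,170): 5 bp

[2,5,6,6,7,8,8,9,11,11,11,12,13,13,17,31]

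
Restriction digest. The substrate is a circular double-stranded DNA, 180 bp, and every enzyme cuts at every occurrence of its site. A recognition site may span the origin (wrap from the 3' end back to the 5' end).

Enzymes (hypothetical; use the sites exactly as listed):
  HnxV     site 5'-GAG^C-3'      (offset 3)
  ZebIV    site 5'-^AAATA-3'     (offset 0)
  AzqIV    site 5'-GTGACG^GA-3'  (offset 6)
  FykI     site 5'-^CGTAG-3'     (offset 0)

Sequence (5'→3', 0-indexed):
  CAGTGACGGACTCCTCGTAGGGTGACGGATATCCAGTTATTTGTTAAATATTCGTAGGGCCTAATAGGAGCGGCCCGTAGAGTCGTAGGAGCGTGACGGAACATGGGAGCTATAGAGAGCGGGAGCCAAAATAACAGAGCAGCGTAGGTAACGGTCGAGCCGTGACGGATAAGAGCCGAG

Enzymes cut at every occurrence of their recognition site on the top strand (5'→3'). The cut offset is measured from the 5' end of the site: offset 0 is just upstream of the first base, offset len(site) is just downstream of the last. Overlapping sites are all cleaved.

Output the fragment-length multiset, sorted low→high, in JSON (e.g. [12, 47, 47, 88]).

Per-enzyme occurrences:
  HnxV (GAGC, off=3): starts [67, 88, 106, 116, 122, 136, 156, 172, 177] → cuts [0, 70, 91, 109, 119, 125, 139, 159, 175]
  ZebIV (AAATA, off=0): starts [45, 128] → cuts [45, 128]
  AzqIV (GTGACGGA, off=6): starts [2, 21, 92, 161] → cuts [8, 27, 98, 167]
  FykI (CGTAG, off=0): starts [15, 52, 75, 83, 142] → cuts [15, 52, 75, 83, 142]

Pooled cuts: [0, 8, 15, 27, 45, 52, 70, 75, 83, 91, 98, 109, 119, 125, 128, 139, 142, 159, 167, 175]

Fragments:
  0→8: 8 bp
  8→15: 7 bp
  15→27: 12 bp
  27→45: 18 bp
  45→52: 7 bp
  52→70: 18 bp
  70→75: 5 bp
  75→83: 8 bp
  83→91: 8 bp
  91→98: 7 bp
  98→109: 11 bp
  109→119: 10 bp
  119→125: 6 bp
  125→128: 3 bp
  128→139: 11 bp
  139→142: 3 bp
  142→159: 17 bp
  159→167: 8 bp
  167→175: 8 bp
  175→0 (wrap): 180-175+0 = 5 bp

[3,3,5,5,6,7,7,7,8,8,8,8,8,10,11,11,12,17,18,18]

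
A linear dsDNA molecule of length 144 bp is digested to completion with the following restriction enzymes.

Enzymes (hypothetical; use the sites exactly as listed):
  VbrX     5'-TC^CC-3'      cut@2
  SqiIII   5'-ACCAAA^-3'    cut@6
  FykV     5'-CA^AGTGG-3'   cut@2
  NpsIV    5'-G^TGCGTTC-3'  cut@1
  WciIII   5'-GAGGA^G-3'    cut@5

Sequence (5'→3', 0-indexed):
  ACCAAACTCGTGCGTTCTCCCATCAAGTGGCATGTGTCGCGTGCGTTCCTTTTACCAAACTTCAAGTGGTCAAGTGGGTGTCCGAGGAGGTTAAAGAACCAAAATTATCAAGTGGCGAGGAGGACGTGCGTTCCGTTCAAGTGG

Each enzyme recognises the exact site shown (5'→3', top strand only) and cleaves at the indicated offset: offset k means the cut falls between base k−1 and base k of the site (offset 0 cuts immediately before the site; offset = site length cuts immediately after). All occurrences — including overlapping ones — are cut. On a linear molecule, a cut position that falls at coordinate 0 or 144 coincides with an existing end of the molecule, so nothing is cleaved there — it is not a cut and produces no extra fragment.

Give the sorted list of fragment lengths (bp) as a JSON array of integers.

Site scan:
  VbrX TCCC/2: at [17] ⇒ [19]
  SqiIII ACCAAA/6: at [0, 53, 97] ⇒ [6, 59, 103]
  FykV CAAGTGG/2: at [23, 62, 70, 108, 137] ⇒ [25, 64, 72, 110, 139]
  NpsIV GTGCGTTC/1: at [9, 40, 125] ⇒ [10, 41, 126]
  WciIII GAGGAG/5: at [83, 116] ⇒ [88, 121]

Pooled cuts: [6, 10, 19, 25, 41, 59, 64, 72, 88, 103, 110, 121, 126, 139]

Fragments:
  [0,6): 6 bp
  [6,10): 4 bp
  [10,19): 9 bp
  [19,25): 6 bp
  [25,41): 16 bp
  [41,59): 18 bp
  [59,64): 5 bp
  [64,72): 8 bp
  [72,88): 16 bp
  [88,103): 15 bp
  [103,110): 7 bp
  [110,121): 11 bp
  [121,126): 5 bp
  [126,139): 13 bp
  [139,144): 5 bp

[4,5,5,5,6,6,7,8,9,11,13,15,16,16,18]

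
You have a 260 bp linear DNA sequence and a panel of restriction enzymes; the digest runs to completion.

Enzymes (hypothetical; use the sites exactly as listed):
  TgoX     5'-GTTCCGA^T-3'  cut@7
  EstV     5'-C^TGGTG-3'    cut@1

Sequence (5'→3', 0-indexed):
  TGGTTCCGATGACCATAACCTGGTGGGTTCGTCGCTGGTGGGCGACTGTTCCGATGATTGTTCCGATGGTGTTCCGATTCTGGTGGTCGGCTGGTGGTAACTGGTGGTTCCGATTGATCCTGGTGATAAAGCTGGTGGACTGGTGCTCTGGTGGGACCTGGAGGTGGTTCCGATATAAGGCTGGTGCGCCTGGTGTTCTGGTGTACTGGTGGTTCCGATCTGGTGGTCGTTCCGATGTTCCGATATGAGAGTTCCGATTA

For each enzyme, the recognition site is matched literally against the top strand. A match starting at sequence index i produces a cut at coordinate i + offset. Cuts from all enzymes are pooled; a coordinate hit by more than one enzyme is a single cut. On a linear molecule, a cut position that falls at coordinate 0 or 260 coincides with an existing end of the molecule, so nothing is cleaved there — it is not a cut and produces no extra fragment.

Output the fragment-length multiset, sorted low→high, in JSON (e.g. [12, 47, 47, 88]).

[2,3,3,7,8,8,8,8,8,8,9,9,10,11,11,11,12,12,12,12,14,15,15,19,25]

Per-enzyme occurrences:
  TgoX GTTCCGAT/7: at [2, 47, 59, 70, 106, 166, 211, 228, 236, 250] ⇒ [9, 54, 66, 77, 113, 173, 218, 235, 243, 257]
  EstV CTGGTG/1: at [19, 34, 79, 90, 100, 119, 131, 139, 147, 180, 189, 197, 205, 219] ⇒ [20, 35, 80, 91, 101, 120, 132, 140, 148, 181, 190, 198, 206, 220]

All cut coordinates (distinct, sorted): [9, 20, 35, 54, 66, 77, 80, 91, 101, 113, 120, 132, 140, 148, 173, 181, 190, 198, 206, 218, 220, 235, 243, 257]

Fragments:
  [0,9): 9 bp
  [9,20): 11 bp
  [20,35): 15 bp
  [35,54): 19 bp
  [54,66): 12 bp
  [66,77): 11 bp
  [77,80): 3 bp
  [80,91): 11 bp
  [91,101): 10 bp
  [101,113): 12 bp
  [113,120): 7 bp
  [120,132): 12 bp
  [132,140): 8 bp
  [140,148): 8 bp
  [148,173): 25 bp
  [173,181): 8 bp
  [181,190): 9 bp
  [190,198): 8 bp
  [198,206): 8 bp
  [206,218): 12 bp
  [218,220): 2 bp
  [220,235): 15 bp
  [235,243): 8 bp
  [243,257): 14 bp
  [257,260): 3 bp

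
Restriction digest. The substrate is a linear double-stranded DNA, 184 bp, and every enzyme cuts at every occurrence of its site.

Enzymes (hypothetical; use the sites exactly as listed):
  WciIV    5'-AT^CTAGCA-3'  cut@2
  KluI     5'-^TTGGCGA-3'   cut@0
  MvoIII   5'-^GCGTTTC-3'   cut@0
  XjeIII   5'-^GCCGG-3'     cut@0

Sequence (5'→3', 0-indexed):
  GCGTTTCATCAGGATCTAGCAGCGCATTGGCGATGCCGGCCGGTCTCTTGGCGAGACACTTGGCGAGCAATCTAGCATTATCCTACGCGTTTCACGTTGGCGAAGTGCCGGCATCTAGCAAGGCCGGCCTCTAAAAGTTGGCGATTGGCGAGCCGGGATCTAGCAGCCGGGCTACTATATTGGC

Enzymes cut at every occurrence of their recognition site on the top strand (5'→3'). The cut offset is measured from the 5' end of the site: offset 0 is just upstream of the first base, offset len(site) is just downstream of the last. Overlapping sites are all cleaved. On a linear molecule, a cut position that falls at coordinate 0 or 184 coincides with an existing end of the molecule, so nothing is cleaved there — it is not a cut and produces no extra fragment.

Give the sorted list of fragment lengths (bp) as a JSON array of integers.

[4,6,7,7,8,8,8,8,9,10,10,11,12,12,15,15,15,19]

Per-enzyme occurrences:
  WciIV (ATCTAGCA, off=2): starts [13, 69, 112, 157] → cuts [15, 71, 114, 159]
  KluI (TTGGCGA, off=0): starts [26, 47, 59, 96, 137, 144] → cuts [26, 47, 59, 96, 137, 144]
  MvoIII (GCGTTTC, off=0): starts [0, 86] → cuts [86] (position 0 is a terminus of the linear molecule — no cut)
  XjeIII (GCCGG, off=0): starts [34, 38, 106, 122, 151, 165] → cuts [34, 38, 106, 122, 151, 165]

All cut coordinates (distinct, sorted): [15, 26, 34, 38, 47, 59, 71, 86, 96, 106, 114, 122, 137, 144, 151, 159, 165]

Fragments:
  [0,15): 15 bp
  [15,26): 11 bp
  [26,34): 8 bp
  [34,38): 4 bp
  [38,47): 9 bp
  [47,59): 12 bp
  [59,71): 12 bp
  [71,86): 15 bp
  [86,96): 10 bp
  [96,106): 10 bp
  [106,114): 8 bp
  [114,122): 8 bp
  [122,137): 15 bp
  [137,144): 7 bp
  [144,151): 7 bp
  [151,159): 8 bp
  [159,165): 6 bp
  [165,184): 19 bp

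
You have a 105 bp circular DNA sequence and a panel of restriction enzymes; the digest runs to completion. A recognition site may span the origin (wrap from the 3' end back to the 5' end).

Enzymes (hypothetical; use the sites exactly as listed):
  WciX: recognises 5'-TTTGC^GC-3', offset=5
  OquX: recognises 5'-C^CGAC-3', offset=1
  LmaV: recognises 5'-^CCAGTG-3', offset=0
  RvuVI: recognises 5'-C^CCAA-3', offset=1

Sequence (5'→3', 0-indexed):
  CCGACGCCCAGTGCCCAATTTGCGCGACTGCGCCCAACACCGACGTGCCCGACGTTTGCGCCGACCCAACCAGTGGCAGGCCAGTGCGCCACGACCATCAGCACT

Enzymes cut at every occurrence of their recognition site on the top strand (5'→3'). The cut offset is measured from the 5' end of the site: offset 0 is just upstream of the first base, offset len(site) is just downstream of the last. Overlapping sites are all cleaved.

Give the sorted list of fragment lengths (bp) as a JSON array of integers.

Per-enzyme occurrences:
  WciX TTTGCGC/5: at [18, 54] ⇒ [23, 59]
  OquX CCGAC/1: at [0, 39, 48, 60] ⇒ [1, 40, 49, 61]
  LmaV CCAGTG/0: at [7, 69, 80] ⇒ [7, 69, 80]
  RvuVI CCCAA/1: at [13, 32, 64] ⇒ [14, 33, 65]

Pooled cuts: [1, 7, 14, 23, 33, 40, 49, 59, 61, 65, 69, 80]

Fragments:
  1→7: 6 bp
  7→14: 7 bp
  14→23: 9 bp
  23→33: 10 bp
  33→40: 7 bp
  40→49: 9 bp
  49→59: 10 bp
  59→61: 2 bp
  61→65: 4 bp
  65→69: 4 bp
  69→80: 11 bp
  80→1 (wrap): 105-80+1 = 26 bp

[2,4,4,6,7,7,9,9,10,10,11,26]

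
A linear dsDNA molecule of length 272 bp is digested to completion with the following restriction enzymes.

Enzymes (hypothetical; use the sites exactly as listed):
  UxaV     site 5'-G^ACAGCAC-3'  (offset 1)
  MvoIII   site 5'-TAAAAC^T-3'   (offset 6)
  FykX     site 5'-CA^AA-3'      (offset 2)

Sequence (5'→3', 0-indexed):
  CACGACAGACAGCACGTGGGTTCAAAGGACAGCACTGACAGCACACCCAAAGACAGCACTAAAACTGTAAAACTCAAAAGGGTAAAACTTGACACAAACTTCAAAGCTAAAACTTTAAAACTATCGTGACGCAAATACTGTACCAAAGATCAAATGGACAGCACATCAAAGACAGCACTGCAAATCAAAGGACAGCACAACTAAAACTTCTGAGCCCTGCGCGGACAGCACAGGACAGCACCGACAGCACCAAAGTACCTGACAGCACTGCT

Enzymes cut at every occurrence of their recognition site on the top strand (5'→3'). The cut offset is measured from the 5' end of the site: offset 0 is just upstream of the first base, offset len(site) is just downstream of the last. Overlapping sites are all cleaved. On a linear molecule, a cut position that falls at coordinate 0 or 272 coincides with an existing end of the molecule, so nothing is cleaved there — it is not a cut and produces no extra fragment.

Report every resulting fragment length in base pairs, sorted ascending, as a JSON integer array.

[3,3,3,4,4,5,5,7,7,8,8,8,8,9,9,9,9,10,10,11,11,11,12,12,12,12,13,16,16,17]

Per-enzyme occurrences:
  UxaV GACAGCAC/1: at [7, 27, 36, 51, 156, 170, 190, 223, 233, 242, 260] ⇒ [8, 28, 37, 52, 157, 171, 191, 224, 234, 243, 261]
  MvoIII TAAAACT/6: at [59, 67, 82, 107, 115, 201] ⇒ [65, 73, 88, 113, 121, 207]
  FykX CAAA/2: at [22, 47, 74, 94, 101, 131, 143, 150, 166, 180, 185, 250] ⇒ [24, 49, 76, 96, 103, 133, 145, 152, 168, 182, 187, 252]

All cut coordinates (distinct, sorted): [8, 24, 28, 37, 49, 52, 65, 73, 76, 88, 96, 103, 113, 121, 133, 145, 152, 157, 168, 171, 182, 187, 191, 207, 224, 234, 243, 252, 261]

Fragment lengths:
  [0,8): 8 bp
  [8,24): 16 bp
  [24,28): 4 bp
  [28,37): 9 bp
  [37,49): 12 bp
  [49,52): 3 bp
  [52,65): 13 bp
  [65,73): 8 bp
  [73,76): 3 bp
  [76,88): 12 bp
  [88,96): 8 bp
  [96,103): 7 bp
  [103,113): 10 bp
  [113,121): 8 bp
  [121,133): 12 bp
  [133,145): 12 bp
  [145,152): 7 bp
  [152,157): 5 bp
  [157,168): 11 bp
  [168,171): 3 bp
  [171,182): 11 bp
  [182,187): 5 bp
  [187,191): 4 bp
  [191,207): 16 bp
  [207,224): 17 bp
  [224,234): 10 bp
  [234,243): 9 bp
  [243,252): 9 bp
  [252,261): 9 bp
  [261,272): 11 bp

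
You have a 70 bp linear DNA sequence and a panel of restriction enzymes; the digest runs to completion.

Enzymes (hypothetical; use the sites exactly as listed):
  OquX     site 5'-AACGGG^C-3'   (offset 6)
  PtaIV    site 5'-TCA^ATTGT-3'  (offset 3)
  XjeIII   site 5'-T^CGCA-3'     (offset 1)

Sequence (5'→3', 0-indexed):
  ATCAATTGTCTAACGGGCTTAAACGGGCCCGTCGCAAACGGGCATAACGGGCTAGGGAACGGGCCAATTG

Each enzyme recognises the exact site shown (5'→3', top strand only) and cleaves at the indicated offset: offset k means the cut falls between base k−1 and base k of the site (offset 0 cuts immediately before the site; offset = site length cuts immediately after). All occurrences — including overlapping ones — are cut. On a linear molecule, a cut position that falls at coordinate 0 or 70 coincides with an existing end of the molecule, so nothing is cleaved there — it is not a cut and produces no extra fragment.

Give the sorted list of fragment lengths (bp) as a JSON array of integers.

[4,5,7,9,10,10,12,13]

Site scan:
  OquX (AACGGGC, off=6): starts [11, 21, 36, 45, 57] → cuts [17, 27, 42, 51, 63]
  PtaIV (TCAATTGT, off=3): starts [1] → cuts [4]
  XjeIII (TCGCA, off=1): starts [31] → cuts [32]

Pooled cuts: [4, 17, 27, 32, 42, 51, 63]

Fragment lengths:
  [0,4): 4 bp
  [4,17): 13 bp
  [17,27): 10 bp
  [27,32): 5 bp
  [32,42): 10 bp
  [42,51): 9 bp
  [51,63): 12 bp
  [63,70): 7 bp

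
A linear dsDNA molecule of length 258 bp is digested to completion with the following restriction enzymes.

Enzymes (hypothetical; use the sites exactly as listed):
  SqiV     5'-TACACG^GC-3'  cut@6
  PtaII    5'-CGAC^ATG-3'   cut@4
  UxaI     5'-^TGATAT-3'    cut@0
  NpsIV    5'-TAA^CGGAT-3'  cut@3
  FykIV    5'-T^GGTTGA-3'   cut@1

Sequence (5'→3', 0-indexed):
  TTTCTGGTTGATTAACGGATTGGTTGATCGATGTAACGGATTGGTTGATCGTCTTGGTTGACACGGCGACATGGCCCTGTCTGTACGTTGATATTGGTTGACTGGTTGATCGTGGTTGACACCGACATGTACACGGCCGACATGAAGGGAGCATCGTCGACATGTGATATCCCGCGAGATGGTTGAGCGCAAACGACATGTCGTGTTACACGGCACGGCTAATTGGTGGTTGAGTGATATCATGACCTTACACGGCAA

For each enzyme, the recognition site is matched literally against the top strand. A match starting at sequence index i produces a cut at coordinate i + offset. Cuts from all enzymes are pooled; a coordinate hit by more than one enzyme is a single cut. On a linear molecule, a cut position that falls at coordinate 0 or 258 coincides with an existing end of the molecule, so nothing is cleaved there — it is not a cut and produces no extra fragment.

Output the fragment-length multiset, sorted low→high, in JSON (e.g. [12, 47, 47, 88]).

Per-enzyme occurrences:
  SqiV TACACGGC/6: at [129, 206, 248] ⇒ [135, 212, 254]
  PtaII CGACATG/4: at [66, 122, 137, 157, 193] ⇒ [70, 126, 141, 161, 197]
  UxaI TGATAT/0: at [88, 164, 234] ⇒ [88, 164, 234]
  NpsIV TAACGGAT/3: at [12, 33] ⇒ [15, 36]
  FykIV TGGTTGA/1: at [4, 20, 41, 54, 94, 102, 112, 179, 226] ⇒ [5, 21, 42, 55, 95, 103, 113, 180, 227]

Pooled cuts: [5, 15, 21, 36, 42, 55, 70, 88, 95, 103, 113, 126, 135, 141, 161, 164, 180, 197, 212, 227, 234, 254]

Fragments:
  [0,5): 5 bp
  [5,15): 10 bp
  [15,21): 6 bp
  [21,36): 15 bp
  [36,42): 6 bp
  [42,55): 13 bp
  [55,70): 15 bp
  [70,88): 18 bp
  [88,95): 7 bp
  [95,103): 8 bp
  [103,113): 10 bp
  [113,126): 13 bp
  [126,135): 9 bp
  [135,141): 6 bp
  [141,161): 20 bp
  [161,164): 3 bp
  [164,180): 16 bp
  [180,197): 17 bp
  [197,212): 15 bp
  [212,227): 15 bp
  [227,234): 7 bp
  [234,254): 20 bp
  [254,258): 4 bp

[3,4,5,6,6,6,7,7,8,9,10,10,13,13,15,15,15,15,16,17,18,20,20]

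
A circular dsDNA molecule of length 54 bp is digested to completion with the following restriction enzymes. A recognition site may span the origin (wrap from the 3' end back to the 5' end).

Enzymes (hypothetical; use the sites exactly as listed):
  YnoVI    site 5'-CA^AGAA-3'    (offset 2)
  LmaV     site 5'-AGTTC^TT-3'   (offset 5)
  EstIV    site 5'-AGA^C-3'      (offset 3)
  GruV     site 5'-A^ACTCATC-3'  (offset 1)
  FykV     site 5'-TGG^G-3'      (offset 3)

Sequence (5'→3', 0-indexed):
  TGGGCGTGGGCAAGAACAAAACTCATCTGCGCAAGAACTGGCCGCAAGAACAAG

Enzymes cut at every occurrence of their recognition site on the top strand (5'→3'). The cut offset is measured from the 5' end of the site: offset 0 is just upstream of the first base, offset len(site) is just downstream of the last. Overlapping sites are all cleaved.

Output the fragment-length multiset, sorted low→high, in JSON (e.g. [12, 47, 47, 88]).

[3,6,8,11,13,13]

Scan for sites:
  YnoVI CAAGAA/2: at [10, 31, 44] ⇒ [12, 33, 46]
  LmaV (AGTTCTT, off=5): no sites
  EstIV (AGAC, off=3): no sites
  GruV AACTCATC/1: at [19] ⇒ [20]
  FykV TGGG/3: at [0, 6] ⇒ [3, 9]

All cut coordinates (distinct, sorted): [3, 9, 12, 20, 33, 46]

Fragments:
  3→9: 6 bp
  9→12: 3 bp
  12→20: 8 bp
  20→33: 13 bp
  33→46: 13 bp
  46→3 (wrap): 54-46+3 = 11 bp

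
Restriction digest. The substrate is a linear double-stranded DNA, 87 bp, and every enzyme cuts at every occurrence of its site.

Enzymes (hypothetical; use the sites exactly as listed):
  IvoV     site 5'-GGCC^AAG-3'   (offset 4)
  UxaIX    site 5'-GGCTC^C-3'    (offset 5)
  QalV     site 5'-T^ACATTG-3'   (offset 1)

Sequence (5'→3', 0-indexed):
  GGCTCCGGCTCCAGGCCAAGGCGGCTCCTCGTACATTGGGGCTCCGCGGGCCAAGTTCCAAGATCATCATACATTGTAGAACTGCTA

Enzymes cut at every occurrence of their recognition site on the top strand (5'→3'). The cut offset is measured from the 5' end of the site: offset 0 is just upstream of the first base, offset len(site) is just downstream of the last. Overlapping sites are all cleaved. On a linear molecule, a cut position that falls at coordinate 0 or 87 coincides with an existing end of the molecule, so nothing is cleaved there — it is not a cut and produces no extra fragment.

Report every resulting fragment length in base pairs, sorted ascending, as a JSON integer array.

[5,5,6,6,8,10,12,17,18]

Scan for sites:
  IvoV (GGCCAAG, off=4): starts [13, 48] → cuts [17, 52]
  UxaIX (GGCTCC, off=5): starts [0, 6, 22, 39] → cuts [5, 11, 27, 44]
  QalV (TACATTG, off=1): starts [31, 69] → cuts [32, 70]

Pooled cuts: [5, 11, 17, 27, 32, 44, 52, 70]

Fragments:
  [0,5): 5 bp
  [5,11): 6 bp
  [11,17): 6 bp
  [17,27): 10 bp
  [27,32): 5 bp
  [32,44): 12 bp
  [44,52): 8 bp
  [52,70): 18 bp
  [70,87): 17 bp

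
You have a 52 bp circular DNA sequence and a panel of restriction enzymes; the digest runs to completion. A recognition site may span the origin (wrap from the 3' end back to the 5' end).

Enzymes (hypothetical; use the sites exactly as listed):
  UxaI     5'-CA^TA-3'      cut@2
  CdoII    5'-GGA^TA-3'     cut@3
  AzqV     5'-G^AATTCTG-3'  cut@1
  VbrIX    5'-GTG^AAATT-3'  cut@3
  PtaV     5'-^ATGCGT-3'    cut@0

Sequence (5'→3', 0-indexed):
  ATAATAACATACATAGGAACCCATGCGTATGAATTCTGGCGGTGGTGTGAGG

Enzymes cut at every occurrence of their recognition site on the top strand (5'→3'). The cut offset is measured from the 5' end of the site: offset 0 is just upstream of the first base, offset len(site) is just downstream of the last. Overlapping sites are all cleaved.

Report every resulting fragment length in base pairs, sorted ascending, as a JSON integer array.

Scan for sites:
  UxaI (CATA, off=2): starts [7, 11] → cuts [9, 13]
  CdoII (GGATA, off=3): starts [50] → cuts [1]
  AzqV (GAATTCTG, off=1): starts [30] → cuts [31]
  VbrIX (GTGAAATT, off=3): no sites
  PtaV (ATGCGT, off=0): starts [22] → cuts [22]

Pooled cuts: [1, 9, 13, 22, 31]

Fragment lengths:
  1→9: 8 bp
  9→13: 4 bp
  13→22: 9 bp
  22→31: 9 bp
  31→1 (wrap): 52-31+1 = 22 bp

[4,8,9,9,22]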